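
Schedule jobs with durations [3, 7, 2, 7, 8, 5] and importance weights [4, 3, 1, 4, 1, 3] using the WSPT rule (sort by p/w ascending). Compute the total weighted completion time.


Compute p/w ratios and sort ascending (WSPT): [(3, 4), (5, 3), (7, 4), (2, 1), (7, 3), (8, 1)]
Compute weighted completion times:
  Job (p=3,w=4): C=3, w*C=4*3=12
  Job (p=5,w=3): C=8, w*C=3*8=24
  Job (p=7,w=4): C=15, w*C=4*15=60
  Job (p=2,w=1): C=17, w*C=1*17=17
  Job (p=7,w=3): C=24, w*C=3*24=72
  Job (p=8,w=1): C=32, w*C=1*32=32
Total weighted completion time = 217

217


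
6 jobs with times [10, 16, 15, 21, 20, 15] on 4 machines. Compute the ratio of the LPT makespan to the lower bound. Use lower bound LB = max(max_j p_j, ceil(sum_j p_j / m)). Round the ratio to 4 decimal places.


LPT order: [21, 20, 16, 15, 15, 10]
Machine loads after assignment: [21, 20, 26, 30]
LPT makespan = 30
Lower bound = max(max_job, ceil(total/4)) = max(21, 25) = 25
Ratio = 30 / 25 = 1.2

1.2


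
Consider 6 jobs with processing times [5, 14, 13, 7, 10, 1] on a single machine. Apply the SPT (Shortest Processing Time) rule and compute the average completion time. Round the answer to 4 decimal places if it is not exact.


Sort jobs by processing time (SPT order): [1, 5, 7, 10, 13, 14]
Compute completion times sequentially:
  Job 1: processing = 1, completes at 1
  Job 2: processing = 5, completes at 6
  Job 3: processing = 7, completes at 13
  Job 4: processing = 10, completes at 23
  Job 5: processing = 13, completes at 36
  Job 6: processing = 14, completes at 50
Sum of completion times = 129
Average completion time = 129/6 = 21.5

21.5


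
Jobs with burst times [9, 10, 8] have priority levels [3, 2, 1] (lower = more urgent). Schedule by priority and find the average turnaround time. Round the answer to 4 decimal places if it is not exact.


Sort by priority (ascending = highest first):
Order: [(1, 8), (2, 10), (3, 9)]
Completion times:
  Priority 1, burst=8, C=8
  Priority 2, burst=10, C=18
  Priority 3, burst=9, C=27
Average turnaround = 53/3 = 17.6667

17.6667


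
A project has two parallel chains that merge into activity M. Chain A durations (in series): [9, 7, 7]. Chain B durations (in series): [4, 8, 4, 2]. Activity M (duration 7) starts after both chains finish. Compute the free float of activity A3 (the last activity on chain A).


ES(A3) = sum of predecessors on chain A = 16
EF(A3) = ES + duration = 16 + 7 = 23
Successor of A3 is M. ES(M) = max(sum(A), sum(B)) = max(23, 18) = 23
Free float = ES(successor) - EF(current) = 23 - 23 = 0

0


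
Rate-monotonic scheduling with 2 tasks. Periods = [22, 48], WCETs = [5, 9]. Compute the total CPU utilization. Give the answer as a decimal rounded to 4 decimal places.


Compute individual utilizations (exact fractions):
  Task 1: C/T = 5/22 (approx. 0.2273)
  Task 2: C/T = 9/48 = 3/16 (approx. 0.1875)
Total utilization U = 5/22 + 3/16 = 73/176
Rounded to 4 decimal places: U = 0.4148
RM (Liu & Layland) bound for 2 tasks = 0.828427; compare with U = 73/176 (approx. 0.414773)
U <= bound, so schedulable by RM sufficient condition.

0.4148


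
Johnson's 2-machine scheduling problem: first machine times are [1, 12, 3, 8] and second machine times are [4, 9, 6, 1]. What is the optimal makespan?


Apply Johnson's rule:
  Group 1 (a <= b): [(1, 1, 4), (3, 3, 6)]
  Group 2 (a > b): [(2, 12, 9), (4, 8, 1)]
Optimal job order: [1, 3, 2, 4]
Schedule:
  Job 1: M1 done at 1, M2 done at 5
  Job 3: M1 done at 4, M2 done at 11
  Job 2: M1 done at 16, M2 done at 25
  Job 4: M1 done at 24, M2 done at 26
Makespan = 26

26


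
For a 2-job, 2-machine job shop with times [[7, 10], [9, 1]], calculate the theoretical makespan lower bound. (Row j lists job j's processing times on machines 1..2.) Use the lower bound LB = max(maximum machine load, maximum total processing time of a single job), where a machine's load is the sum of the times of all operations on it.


Machine loads:
  Machine 1: 7 + 9 = 16
  Machine 2: 10 + 1 = 11
Max machine load = 16
Job totals:
  Job 1: 17
  Job 2: 10
Max job total = 17
Lower bound = max(16, 17) = 17

17


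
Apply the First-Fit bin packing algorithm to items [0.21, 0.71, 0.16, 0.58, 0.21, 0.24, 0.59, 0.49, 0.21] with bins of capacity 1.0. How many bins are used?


Place items sequentially using First-Fit:
  Item 0.21 -> new Bin 1
  Item 0.71 -> Bin 1 (now 0.92)
  Item 0.16 -> new Bin 2
  Item 0.58 -> Bin 2 (now 0.74)
  Item 0.21 -> Bin 2 (now 0.95)
  Item 0.24 -> new Bin 3
  Item 0.59 -> Bin 3 (now 0.83)
  Item 0.49 -> new Bin 4
  Item 0.21 -> Bin 4 (now 0.7)
Total bins used = 4

4


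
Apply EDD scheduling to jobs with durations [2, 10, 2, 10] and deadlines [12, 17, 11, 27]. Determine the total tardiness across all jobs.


Sort by due date (EDD order): [(2, 11), (2, 12), (10, 17), (10, 27)]
Compute completion times and tardiness:
  Job 1: p=2, d=11, C=2, tardiness=max(0,2-11)=0
  Job 2: p=2, d=12, C=4, tardiness=max(0,4-12)=0
  Job 3: p=10, d=17, C=14, tardiness=max(0,14-17)=0
  Job 4: p=10, d=27, C=24, tardiness=max(0,24-27)=0
Total tardiness = 0

0


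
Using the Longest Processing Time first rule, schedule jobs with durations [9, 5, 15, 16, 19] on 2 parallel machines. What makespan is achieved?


Sort jobs in decreasing order (LPT): [19, 16, 15, 9, 5]
Assign each job to the least loaded machine:
  Machine 1: jobs [19, 9, 5], load = 33
  Machine 2: jobs [16, 15], load = 31
Makespan = max load = 33

33


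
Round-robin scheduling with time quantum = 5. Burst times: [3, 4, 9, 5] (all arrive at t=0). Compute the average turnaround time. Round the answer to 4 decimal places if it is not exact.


Time quantum = 5
Execution trace:
  J1 runs 3 units, time = 3
  J2 runs 4 units, time = 7
  J3 runs 5 units, time = 12
  J4 runs 5 units, time = 17
  J3 runs 4 units, time = 21
Finish times: [3, 7, 21, 17]
Average turnaround = 48/4 = 12.0

12.0


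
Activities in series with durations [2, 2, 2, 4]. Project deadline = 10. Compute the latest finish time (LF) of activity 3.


LF(activity 3) = deadline - sum of successor durations
Successors: activities 4 through 4 with durations [4]
Sum of successor durations = 4
LF = 10 - 4 = 6

6


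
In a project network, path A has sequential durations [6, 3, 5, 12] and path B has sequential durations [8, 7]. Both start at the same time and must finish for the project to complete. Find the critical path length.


Path A total = 6 + 3 + 5 + 12 = 26
Path B total = 8 + 7 = 15
Critical path = longest path = max(26, 15) = 26

26


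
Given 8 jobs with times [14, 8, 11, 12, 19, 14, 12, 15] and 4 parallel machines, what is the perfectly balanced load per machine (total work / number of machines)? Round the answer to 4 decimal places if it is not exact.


Total processing time = 14 + 8 + 11 + 12 + 19 + 14 + 12 + 15 = 105
Number of machines = 4
Ideal balanced load = 105 / 4 = 26.25

26.25


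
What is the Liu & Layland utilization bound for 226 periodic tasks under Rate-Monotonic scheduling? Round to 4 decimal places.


Compute 2^(1/226) = 1.0030717310
Subtract 1: 1.0030717310 - 1 = 0.0030717310
Multiply by n: 226 * 0.0030717310 = 0.6942112060
Round to 4 dp: 0.6942

0.6942


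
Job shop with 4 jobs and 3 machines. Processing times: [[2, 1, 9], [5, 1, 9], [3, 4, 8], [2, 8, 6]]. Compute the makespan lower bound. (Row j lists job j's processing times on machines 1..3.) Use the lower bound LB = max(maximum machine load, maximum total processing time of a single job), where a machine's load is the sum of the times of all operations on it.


Machine loads:
  Machine 1: 2 + 5 + 3 + 2 = 12
  Machine 2: 1 + 1 + 4 + 8 = 14
  Machine 3: 9 + 9 + 8 + 6 = 32
Max machine load = 32
Job totals:
  Job 1: 12
  Job 2: 15
  Job 3: 15
  Job 4: 16
Max job total = 16
Lower bound = max(32, 16) = 32

32


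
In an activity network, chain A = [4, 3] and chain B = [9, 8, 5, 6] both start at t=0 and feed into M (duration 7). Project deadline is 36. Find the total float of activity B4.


Forward pass: ES(B4) = sum of predecessors on chain B = 22
EF = ES + duration = 22 + 6 = 28
Backward pass: LF(M) = deadline = 36; LS(M) = 36 - 7 = 29
LF(B4) = LS(M) - sum(successors on chain B) = 29 - 0 = 29
LS = LF - duration = 29 - 6 = 23
Total float = LS - ES = 23 - 22 = 1

1


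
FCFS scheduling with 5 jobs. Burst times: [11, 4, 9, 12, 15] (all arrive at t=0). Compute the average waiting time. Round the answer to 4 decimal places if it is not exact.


FCFS order (as given): [11, 4, 9, 12, 15]
Waiting times:
  Job 1: wait = 0
  Job 2: wait = 11
  Job 3: wait = 15
  Job 4: wait = 24
  Job 5: wait = 36
Sum of waiting times = 86
Average waiting time = 86/5 = 17.2

17.2


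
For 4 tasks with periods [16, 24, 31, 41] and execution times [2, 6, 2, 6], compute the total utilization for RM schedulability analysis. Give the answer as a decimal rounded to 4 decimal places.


Compute individual utilizations (exact fractions):
  Task 1: C/T = 2/16 = 1/8 (approx. 0.125)
  Task 2: C/T = 6/24 = 1/4 (approx. 0.25)
  Task 3: C/T = 2/31 (approx. 0.0645)
  Task 4: C/T = 6/41 (approx. 0.1463)
Total utilization U = 1/8 + 1/4 + 2/31 + 6/41 = 5957/10168
Rounded to 4 decimal places: U = 0.5859
RM (Liu & Layland) bound for 4 tasks = 0.756828; compare with U = 5957/10168 (approx. 0.585858)
U <= bound, so schedulable by RM sufficient condition.

0.5859


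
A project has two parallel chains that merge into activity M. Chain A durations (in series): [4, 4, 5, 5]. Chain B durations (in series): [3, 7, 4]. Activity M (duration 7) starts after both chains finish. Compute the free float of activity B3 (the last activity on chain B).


ES(B3) = sum of predecessors on chain B = 10
EF(B3) = ES + duration = 10 + 4 = 14
Successor of B3 is M. ES(M) = max(sum(A), sum(B)) = max(18, 14) = 18
Free float = ES(successor) - EF(current) = 18 - 14 = 4

4


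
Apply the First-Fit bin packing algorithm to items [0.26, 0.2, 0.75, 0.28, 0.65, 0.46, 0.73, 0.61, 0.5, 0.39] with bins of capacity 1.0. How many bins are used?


Place items sequentially using First-Fit:
  Item 0.26 -> new Bin 1
  Item 0.2 -> Bin 1 (now 0.46)
  Item 0.75 -> new Bin 2
  Item 0.28 -> Bin 1 (now 0.74)
  Item 0.65 -> new Bin 3
  Item 0.46 -> new Bin 4
  Item 0.73 -> new Bin 5
  Item 0.61 -> new Bin 6
  Item 0.5 -> Bin 4 (now 0.96)
  Item 0.39 -> Bin 6 (now 1.0)
Total bins used = 6

6


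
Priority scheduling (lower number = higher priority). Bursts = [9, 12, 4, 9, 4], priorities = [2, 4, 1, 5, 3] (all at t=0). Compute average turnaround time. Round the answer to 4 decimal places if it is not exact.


Sort by priority (ascending = highest first):
Order: [(1, 4), (2, 9), (3, 4), (4, 12), (5, 9)]
Completion times:
  Priority 1, burst=4, C=4
  Priority 2, burst=9, C=13
  Priority 3, burst=4, C=17
  Priority 4, burst=12, C=29
  Priority 5, burst=9, C=38
Average turnaround = 101/5 = 20.2

20.2


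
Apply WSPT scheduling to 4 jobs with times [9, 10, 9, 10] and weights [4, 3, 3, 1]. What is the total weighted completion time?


Compute p/w ratios and sort ascending (WSPT): [(9, 4), (9, 3), (10, 3), (10, 1)]
Compute weighted completion times:
  Job (p=9,w=4): C=9, w*C=4*9=36
  Job (p=9,w=3): C=18, w*C=3*18=54
  Job (p=10,w=3): C=28, w*C=3*28=84
  Job (p=10,w=1): C=38, w*C=1*38=38
Total weighted completion time = 212

212


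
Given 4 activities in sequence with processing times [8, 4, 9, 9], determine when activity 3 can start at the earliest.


Activity 3 starts after activities 1 through 2 complete.
Predecessor durations: [8, 4]
ES = 8 + 4 = 12

12


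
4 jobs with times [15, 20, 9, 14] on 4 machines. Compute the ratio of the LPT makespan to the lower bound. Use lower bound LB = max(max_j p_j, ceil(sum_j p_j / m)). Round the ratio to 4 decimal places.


LPT order: [20, 15, 14, 9]
Machine loads after assignment: [20, 15, 14, 9]
LPT makespan = 20
Lower bound = max(max_job, ceil(total/4)) = max(20, 15) = 20
Ratio = 20 / 20 = 1.0

1.0


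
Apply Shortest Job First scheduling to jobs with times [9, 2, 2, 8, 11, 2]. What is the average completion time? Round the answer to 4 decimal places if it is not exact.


SJF order (ascending): [2, 2, 2, 8, 9, 11]
Completion times:
  Job 1: burst=2, C=2
  Job 2: burst=2, C=4
  Job 3: burst=2, C=6
  Job 4: burst=8, C=14
  Job 5: burst=9, C=23
  Job 6: burst=11, C=34
Average completion = 83/6 = 13.8333

13.8333


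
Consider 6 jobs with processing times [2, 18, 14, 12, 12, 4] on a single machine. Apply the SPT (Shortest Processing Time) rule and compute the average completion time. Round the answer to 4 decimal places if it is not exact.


Sort jobs by processing time (SPT order): [2, 4, 12, 12, 14, 18]
Compute completion times sequentially:
  Job 1: processing = 2, completes at 2
  Job 2: processing = 4, completes at 6
  Job 3: processing = 12, completes at 18
  Job 4: processing = 12, completes at 30
  Job 5: processing = 14, completes at 44
  Job 6: processing = 18, completes at 62
Sum of completion times = 162
Average completion time = 162/6 = 27.0

27.0


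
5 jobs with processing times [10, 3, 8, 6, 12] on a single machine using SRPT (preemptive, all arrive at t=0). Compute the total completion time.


Since all jobs arrive at t=0, SRPT equals SPT ordering.
SPT order: [3, 6, 8, 10, 12]
Completion times:
  Job 1: p=3, C=3
  Job 2: p=6, C=9
  Job 3: p=8, C=17
  Job 4: p=10, C=27
  Job 5: p=12, C=39
Total completion time = 3 + 9 + 17 + 27 + 39 = 95

95


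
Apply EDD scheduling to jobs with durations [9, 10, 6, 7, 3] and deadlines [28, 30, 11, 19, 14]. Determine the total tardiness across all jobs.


Sort by due date (EDD order): [(6, 11), (3, 14), (7, 19), (9, 28), (10, 30)]
Compute completion times and tardiness:
  Job 1: p=6, d=11, C=6, tardiness=max(0,6-11)=0
  Job 2: p=3, d=14, C=9, tardiness=max(0,9-14)=0
  Job 3: p=7, d=19, C=16, tardiness=max(0,16-19)=0
  Job 4: p=9, d=28, C=25, tardiness=max(0,25-28)=0
  Job 5: p=10, d=30, C=35, tardiness=max(0,35-30)=5
Total tardiness = 5

5


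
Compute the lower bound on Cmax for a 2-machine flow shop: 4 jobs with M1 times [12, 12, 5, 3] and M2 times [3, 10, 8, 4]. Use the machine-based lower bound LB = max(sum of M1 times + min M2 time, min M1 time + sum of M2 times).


LB1 = sum(M1 times) + min(M2 times) = 32 + 3 = 35
LB2 = min(M1 times) + sum(M2 times) = 3 + 25 = 28
Lower bound = max(LB1, LB2) = max(35, 28) = 35

35


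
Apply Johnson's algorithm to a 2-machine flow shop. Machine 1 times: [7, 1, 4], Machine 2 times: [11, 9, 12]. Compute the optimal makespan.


Apply Johnson's rule:
  Group 1 (a <= b): [(2, 1, 9), (3, 4, 12), (1, 7, 11)]
  Group 2 (a > b): []
Optimal job order: [2, 3, 1]
Schedule:
  Job 2: M1 done at 1, M2 done at 10
  Job 3: M1 done at 5, M2 done at 22
  Job 1: M1 done at 12, M2 done at 33
Makespan = 33

33


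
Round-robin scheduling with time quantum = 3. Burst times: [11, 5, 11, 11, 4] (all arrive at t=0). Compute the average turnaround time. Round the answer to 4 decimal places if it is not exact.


Time quantum = 3
Execution trace:
  J1 runs 3 units, time = 3
  J2 runs 3 units, time = 6
  J3 runs 3 units, time = 9
  J4 runs 3 units, time = 12
  J5 runs 3 units, time = 15
  J1 runs 3 units, time = 18
  J2 runs 2 units, time = 20
  J3 runs 3 units, time = 23
  J4 runs 3 units, time = 26
  J5 runs 1 units, time = 27
  J1 runs 3 units, time = 30
  J3 runs 3 units, time = 33
  J4 runs 3 units, time = 36
  J1 runs 2 units, time = 38
  J3 runs 2 units, time = 40
  J4 runs 2 units, time = 42
Finish times: [38, 20, 40, 42, 27]
Average turnaround = 167/5 = 33.4

33.4


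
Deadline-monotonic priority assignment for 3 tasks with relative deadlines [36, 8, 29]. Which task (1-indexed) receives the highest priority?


Sort tasks by relative deadline (ascending):
  Task 2: deadline = 8
  Task 3: deadline = 29
  Task 1: deadline = 36
Priority order (highest first): [2, 3, 1]
Highest priority task = 2

2


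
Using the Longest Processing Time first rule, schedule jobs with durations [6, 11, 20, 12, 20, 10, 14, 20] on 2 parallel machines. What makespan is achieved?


Sort jobs in decreasing order (LPT): [20, 20, 20, 14, 12, 11, 10, 6]
Assign each job to the least loaded machine:
  Machine 1: jobs [20, 20, 11, 6], load = 57
  Machine 2: jobs [20, 14, 12, 10], load = 56
Makespan = max load = 57

57


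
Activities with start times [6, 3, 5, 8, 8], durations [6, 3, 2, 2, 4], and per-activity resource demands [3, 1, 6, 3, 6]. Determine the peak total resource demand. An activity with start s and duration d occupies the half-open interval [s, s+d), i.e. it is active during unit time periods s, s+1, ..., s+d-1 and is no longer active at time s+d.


Each activity i is active on [start_i, start_i + duration_i).
Compute total resource usage per time slot:
  t=0: active resources = [], total = 0
  t=1: active resources = [], total = 0
  t=2: active resources = [], total = 0
  t=3: active resources = [1], total = 1
  t=4: active resources = [1], total = 1
  t=5: active resources = [1, 6], total = 7
  t=6: active resources = [3, 6], total = 9
  t=7: active resources = [3], total = 3
  t=8: active resources = [3, 3, 6], total = 12
  t=9: active resources = [3, 3, 6], total = 12
  t=10: active resources = [3, 6], total = 9
  t=11: active resources = [3, 6], total = 9
Peak resource demand = 12

12


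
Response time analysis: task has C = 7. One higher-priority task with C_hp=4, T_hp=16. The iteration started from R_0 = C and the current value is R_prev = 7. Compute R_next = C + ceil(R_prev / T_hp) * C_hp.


R_next = C + ceil(R_prev / T_hp) * C_hp
ceil(7 / 16) = ceil(0.4375) = 1
Interference = 1 * 4 = 4
R_next = 7 + 4 = 11

11


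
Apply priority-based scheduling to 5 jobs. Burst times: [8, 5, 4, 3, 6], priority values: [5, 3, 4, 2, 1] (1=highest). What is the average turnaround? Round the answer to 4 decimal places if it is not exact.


Sort by priority (ascending = highest first):
Order: [(1, 6), (2, 3), (3, 5), (4, 4), (5, 8)]
Completion times:
  Priority 1, burst=6, C=6
  Priority 2, burst=3, C=9
  Priority 3, burst=5, C=14
  Priority 4, burst=4, C=18
  Priority 5, burst=8, C=26
Average turnaround = 73/5 = 14.6

14.6


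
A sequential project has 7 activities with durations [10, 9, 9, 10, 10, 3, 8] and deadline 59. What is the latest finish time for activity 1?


LF(activity 1) = deadline - sum of successor durations
Successors: activities 2 through 7 with durations [9, 9, 10, 10, 3, 8]
Sum of successor durations = 49
LF = 59 - 49 = 10

10


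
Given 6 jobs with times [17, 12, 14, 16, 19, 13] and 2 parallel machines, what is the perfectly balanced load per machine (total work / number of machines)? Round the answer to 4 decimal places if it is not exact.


Total processing time = 17 + 12 + 14 + 16 + 19 + 13 = 91
Number of machines = 2
Ideal balanced load = 91 / 2 = 45.5

45.5


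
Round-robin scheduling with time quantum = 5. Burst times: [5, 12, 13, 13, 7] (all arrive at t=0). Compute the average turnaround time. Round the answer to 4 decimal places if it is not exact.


Time quantum = 5
Execution trace:
  J1 runs 5 units, time = 5
  J2 runs 5 units, time = 10
  J3 runs 5 units, time = 15
  J4 runs 5 units, time = 20
  J5 runs 5 units, time = 25
  J2 runs 5 units, time = 30
  J3 runs 5 units, time = 35
  J4 runs 5 units, time = 40
  J5 runs 2 units, time = 42
  J2 runs 2 units, time = 44
  J3 runs 3 units, time = 47
  J4 runs 3 units, time = 50
Finish times: [5, 44, 47, 50, 42]
Average turnaround = 188/5 = 37.6

37.6


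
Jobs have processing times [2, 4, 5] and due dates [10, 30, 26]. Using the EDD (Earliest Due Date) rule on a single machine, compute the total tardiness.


Sort by due date (EDD order): [(2, 10), (5, 26), (4, 30)]
Compute completion times and tardiness:
  Job 1: p=2, d=10, C=2, tardiness=max(0,2-10)=0
  Job 2: p=5, d=26, C=7, tardiness=max(0,7-26)=0
  Job 3: p=4, d=30, C=11, tardiness=max(0,11-30)=0
Total tardiness = 0

0


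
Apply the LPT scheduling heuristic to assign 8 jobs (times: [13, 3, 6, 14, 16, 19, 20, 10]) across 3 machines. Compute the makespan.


Sort jobs in decreasing order (LPT): [20, 19, 16, 14, 13, 10, 6, 3]
Assign each job to the least loaded machine:
  Machine 1: jobs [20, 10, 6], load = 36
  Machine 2: jobs [19, 13], load = 32
  Machine 3: jobs [16, 14, 3], load = 33
Makespan = max load = 36

36


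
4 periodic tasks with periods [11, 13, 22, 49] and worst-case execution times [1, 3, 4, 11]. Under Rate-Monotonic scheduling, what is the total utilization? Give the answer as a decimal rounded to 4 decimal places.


Compute individual utilizations (exact fractions):
  Task 1: C/T = 1/11 (approx. 0.0909)
  Task 2: C/T = 3/13 (approx. 0.2308)
  Task 3: C/T = 4/22 = 2/11 (approx. 0.1818)
  Task 4: C/T = 11/49 (approx. 0.2245)
Total utilization U = 1/11 + 3/13 + 2/11 + 11/49 = 5101/7007
Rounded to 4 decimal places: U = 0.7280
RM (Liu & Layland) bound for 4 tasks = 0.756828; compare with U = 5101/7007 (approx. 0.727986)
U <= bound, so schedulable by RM sufficient condition.

0.7280


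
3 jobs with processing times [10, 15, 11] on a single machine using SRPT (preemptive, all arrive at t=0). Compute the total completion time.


Since all jobs arrive at t=0, SRPT equals SPT ordering.
SPT order: [10, 11, 15]
Completion times:
  Job 1: p=10, C=10
  Job 2: p=11, C=21
  Job 3: p=15, C=36
Total completion time = 10 + 21 + 36 = 67

67


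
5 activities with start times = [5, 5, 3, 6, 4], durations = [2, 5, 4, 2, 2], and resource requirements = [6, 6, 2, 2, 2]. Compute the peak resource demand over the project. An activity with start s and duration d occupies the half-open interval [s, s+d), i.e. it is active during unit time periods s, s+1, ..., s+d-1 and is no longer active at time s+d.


Each activity i is active on [start_i, start_i + duration_i).
Compute total resource usage per time slot:
  t=0: active resources = [], total = 0
  t=1: active resources = [], total = 0
  t=2: active resources = [], total = 0
  t=3: active resources = [2], total = 2
  t=4: active resources = [2, 2], total = 4
  t=5: active resources = [6, 6, 2, 2], total = 16
  t=6: active resources = [6, 6, 2, 2], total = 16
  t=7: active resources = [6, 2], total = 8
  t=8: active resources = [6], total = 6
  t=9: active resources = [6], total = 6
Peak resource demand = 16

16


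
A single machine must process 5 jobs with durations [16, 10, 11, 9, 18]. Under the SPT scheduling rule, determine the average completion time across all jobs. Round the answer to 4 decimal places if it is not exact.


Sort jobs by processing time (SPT order): [9, 10, 11, 16, 18]
Compute completion times sequentially:
  Job 1: processing = 9, completes at 9
  Job 2: processing = 10, completes at 19
  Job 3: processing = 11, completes at 30
  Job 4: processing = 16, completes at 46
  Job 5: processing = 18, completes at 64
Sum of completion times = 168
Average completion time = 168/5 = 33.6

33.6


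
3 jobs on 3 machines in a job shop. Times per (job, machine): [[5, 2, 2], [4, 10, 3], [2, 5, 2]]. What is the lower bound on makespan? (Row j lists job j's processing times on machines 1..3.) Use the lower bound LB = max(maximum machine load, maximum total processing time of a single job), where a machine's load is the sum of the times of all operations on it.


Machine loads:
  Machine 1: 5 + 4 + 2 = 11
  Machine 2: 2 + 10 + 5 = 17
  Machine 3: 2 + 3 + 2 = 7
Max machine load = 17
Job totals:
  Job 1: 9
  Job 2: 17
  Job 3: 9
Max job total = 17
Lower bound = max(17, 17) = 17

17


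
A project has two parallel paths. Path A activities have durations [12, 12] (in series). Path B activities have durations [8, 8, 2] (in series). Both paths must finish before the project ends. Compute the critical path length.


Path A total = 12 + 12 = 24
Path B total = 8 + 8 + 2 = 18
Critical path = longest path = max(24, 18) = 24

24


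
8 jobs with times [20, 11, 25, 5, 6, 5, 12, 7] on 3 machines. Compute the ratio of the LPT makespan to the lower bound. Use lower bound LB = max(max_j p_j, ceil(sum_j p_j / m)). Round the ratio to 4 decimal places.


LPT order: [25, 20, 12, 11, 7, 6, 5, 5]
Machine loads after assignment: [30, 32, 29]
LPT makespan = 32
Lower bound = max(max_job, ceil(total/3)) = max(25, 31) = 31
Ratio = 32 / 31 = 1.0323

1.0323


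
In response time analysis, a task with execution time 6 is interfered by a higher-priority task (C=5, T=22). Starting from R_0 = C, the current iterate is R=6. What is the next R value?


R_next = C + ceil(R_prev / T_hp) * C_hp
ceil(6 / 22) = ceil(0.2727) = 1
Interference = 1 * 5 = 5
R_next = 6 + 5 = 11

11


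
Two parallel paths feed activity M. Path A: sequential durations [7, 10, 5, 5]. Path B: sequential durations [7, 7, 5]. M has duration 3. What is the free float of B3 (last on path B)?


ES(B3) = sum of predecessors on chain B = 14
EF(B3) = ES + duration = 14 + 5 = 19
Successor of B3 is M. ES(M) = max(sum(A), sum(B)) = max(27, 19) = 27
Free float = ES(successor) - EF(current) = 27 - 19 = 8

8


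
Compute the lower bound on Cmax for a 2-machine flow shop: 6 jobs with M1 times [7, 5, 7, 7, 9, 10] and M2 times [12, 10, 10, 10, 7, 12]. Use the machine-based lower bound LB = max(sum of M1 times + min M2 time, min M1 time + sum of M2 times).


LB1 = sum(M1 times) + min(M2 times) = 45 + 7 = 52
LB2 = min(M1 times) + sum(M2 times) = 5 + 61 = 66
Lower bound = max(LB1, LB2) = max(52, 66) = 66

66


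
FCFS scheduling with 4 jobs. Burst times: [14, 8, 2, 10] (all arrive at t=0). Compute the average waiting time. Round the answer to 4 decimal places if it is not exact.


FCFS order (as given): [14, 8, 2, 10]
Waiting times:
  Job 1: wait = 0
  Job 2: wait = 14
  Job 3: wait = 22
  Job 4: wait = 24
Sum of waiting times = 60
Average waiting time = 60/4 = 15.0

15.0


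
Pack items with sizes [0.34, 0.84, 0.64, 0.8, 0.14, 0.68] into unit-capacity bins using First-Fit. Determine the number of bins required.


Place items sequentially using First-Fit:
  Item 0.34 -> new Bin 1
  Item 0.84 -> new Bin 2
  Item 0.64 -> Bin 1 (now 0.98)
  Item 0.8 -> new Bin 3
  Item 0.14 -> Bin 2 (now 0.98)
  Item 0.68 -> new Bin 4
Total bins used = 4

4


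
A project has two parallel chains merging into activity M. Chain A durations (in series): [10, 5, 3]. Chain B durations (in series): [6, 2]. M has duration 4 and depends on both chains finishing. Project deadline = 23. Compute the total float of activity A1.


Forward pass: ES(A1) = sum of predecessors on chain A = 0
EF = ES + duration = 0 + 10 = 10
Backward pass: LF(M) = deadline = 23; LS(M) = 23 - 4 = 19
LF(A1) = LS(M) - sum(successors on chain A) = 19 - 8 = 11
LS = LF - duration = 11 - 10 = 1
Total float = LS - ES = 1 - 0 = 1

1


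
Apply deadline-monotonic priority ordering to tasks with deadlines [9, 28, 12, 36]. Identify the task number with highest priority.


Sort tasks by relative deadline (ascending):
  Task 1: deadline = 9
  Task 3: deadline = 12
  Task 2: deadline = 28
  Task 4: deadline = 36
Priority order (highest first): [1, 3, 2, 4]
Highest priority task = 1

1


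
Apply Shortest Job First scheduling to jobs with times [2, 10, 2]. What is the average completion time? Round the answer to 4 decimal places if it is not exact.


SJF order (ascending): [2, 2, 10]
Completion times:
  Job 1: burst=2, C=2
  Job 2: burst=2, C=4
  Job 3: burst=10, C=14
Average completion = 20/3 = 6.6667

6.6667


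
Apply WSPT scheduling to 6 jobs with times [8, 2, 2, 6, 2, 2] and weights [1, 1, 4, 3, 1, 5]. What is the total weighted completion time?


Compute p/w ratios and sort ascending (WSPT): [(2, 5), (2, 4), (2, 1), (6, 3), (2, 1), (8, 1)]
Compute weighted completion times:
  Job (p=2,w=5): C=2, w*C=5*2=10
  Job (p=2,w=4): C=4, w*C=4*4=16
  Job (p=2,w=1): C=6, w*C=1*6=6
  Job (p=6,w=3): C=12, w*C=3*12=36
  Job (p=2,w=1): C=14, w*C=1*14=14
  Job (p=8,w=1): C=22, w*C=1*22=22
Total weighted completion time = 104

104


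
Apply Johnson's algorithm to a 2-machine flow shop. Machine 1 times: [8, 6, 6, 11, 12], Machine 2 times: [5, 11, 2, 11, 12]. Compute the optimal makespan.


Apply Johnson's rule:
  Group 1 (a <= b): [(2, 6, 11), (4, 11, 11), (5, 12, 12)]
  Group 2 (a > b): [(1, 8, 5), (3, 6, 2)]
Optimal job order: [2, 4, 5, 1, 3]
Schedule:
  Job 2: M1 done at 6, M2 done at 17
  Job 4: M1 done at 17, M2 done at 28
  Job 5: M1 done at 29, M2 done at 41
  Job 1: M1 done at 37, M2 done at 46
  Job 3: M1 done at 43, M2 done at 48
Makespan = 48

48


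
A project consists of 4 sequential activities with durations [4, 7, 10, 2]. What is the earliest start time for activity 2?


Activity 2 starts after activities 1 through 1 complete.
Predecessor durations: [4]
ES = 4 = 4

4


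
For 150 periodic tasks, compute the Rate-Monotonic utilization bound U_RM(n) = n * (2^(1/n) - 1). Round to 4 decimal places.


Compute 2^(1/150) = 1.0046316744
Subtract 1: 1.0046316744 - 1 = 0.0046316744
Multiply by n: 150 * 0.0046316744 = 0.6947511600
Round to 4 dp: 0.6948

0.6948


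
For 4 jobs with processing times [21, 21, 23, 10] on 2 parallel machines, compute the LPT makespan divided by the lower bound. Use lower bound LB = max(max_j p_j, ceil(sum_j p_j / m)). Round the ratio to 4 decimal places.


LPT order: [23, 21, 21, 10]
Machine loads after assignment: [33, 42]
LPT makespan = 42
Lower bound = max(max_job, ceil(total/2)) = max(23, 38) = 38
Ratio = 42 / 38 = 1.1053

1.1053


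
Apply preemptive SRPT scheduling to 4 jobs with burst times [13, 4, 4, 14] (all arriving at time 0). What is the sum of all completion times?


Since all jobs arrive at t=0, SRPT equals SPT ordering.
SPT order: [4, 4, 13, 14]
Completion times:
  Job 1: p=4, C=4
  Job 2: p=4, C=8
  Job 3: p=13, C=21
  Job 4: p=14, C=35
Total completion time = 4 + 8 + 21 + 35 = 68

68


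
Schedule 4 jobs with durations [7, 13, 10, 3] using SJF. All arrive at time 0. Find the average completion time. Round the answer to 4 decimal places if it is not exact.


SJF order (ascending): [3, 7, 10, 13]
Completion times:
  Job 1: burst=3, C=3
  Job 2: burst=7, C=10
  Job 3: burst=10, C=20
  Job 4: burst=13, C=33
Average completion = 66/4 = 16.5

16.5


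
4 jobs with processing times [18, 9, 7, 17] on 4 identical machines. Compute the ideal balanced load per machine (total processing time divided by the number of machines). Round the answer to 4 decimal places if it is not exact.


Total processing time = 18 + 9 + 7 + 17 = 51
Number of machines = 4
Ideal balanced load = 51 / 4 = 12.75

12.75


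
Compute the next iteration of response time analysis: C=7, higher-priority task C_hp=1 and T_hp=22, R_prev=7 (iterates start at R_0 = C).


R_next = C + ceil(R_prev / T_hp) * C_hp
ceil(7 / 22) = ceil(0.3182) = 1
Interference = 1 * 1 = 1
R_next = 7 + 1 = 8

8


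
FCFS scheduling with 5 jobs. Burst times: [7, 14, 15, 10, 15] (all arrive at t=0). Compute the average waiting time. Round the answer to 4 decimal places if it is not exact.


FCFS order (as given): [7, 14, 15, 10, 15]
Waiting times:
  Job 1: wait = 0
  Job 2: wait = 7
  Job 3: wait = 21
  Job 4: wait = 36
  Job 5: wait = 46
Sum of waiting times = 110
Average waiting time = 110/5 = 22.0

22.0


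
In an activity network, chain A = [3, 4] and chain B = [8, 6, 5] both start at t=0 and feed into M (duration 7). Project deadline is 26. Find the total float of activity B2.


Forward pass: ES(B2) = sum of predecessors on chain B = 8
EF = ES + duration = 8 + 6 = 14
Backward pass: LF(M) = deadline = 26; LS(M) = 26 - 7 = 19
LF(B2) = LS(M) - sum(successors on chain B) = 19 - 5 = 14
LS = LF - duration = 14 - 6 = 8
Total float = LS - ES = 8 - 8 = 0

0


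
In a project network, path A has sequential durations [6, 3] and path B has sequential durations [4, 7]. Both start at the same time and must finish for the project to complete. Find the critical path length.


Path A total = 6 + 3 = 9
Path B total = 4 + 7 = 11
Critical path = longest path = max(9, 11) = 11

11


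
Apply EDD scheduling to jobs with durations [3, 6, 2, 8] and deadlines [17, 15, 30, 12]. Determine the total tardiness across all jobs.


Sort by due date (EDD order): [(8, 12), (6, 15), (3, 17), (2, 30)]
Compute completion times and tardiness:
  Job 1: p=8, d=12, C=8, tardiness=max(0,8-12)=0
  Job 2: p=6, d=15, C=14, tardiness=max(0,14-15)=0
  Job 3: p=3, d=17, C=17, tardiness=max(0,17-17)=0
  Job 4: p=2, d=30, C=19, tardiness=max(0,19-30)=0
Total tardiness = 0

0


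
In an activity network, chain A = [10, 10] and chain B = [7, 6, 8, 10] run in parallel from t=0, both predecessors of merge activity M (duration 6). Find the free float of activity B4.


ES(B4) = sum of predecessors on chain B = 21
EF(B4) = ES + duration = 21 + 10 = 31
Successor of B4 is M. ES(M) = max(sum(A), sum(B)) = max(20, 31) = 31
Free float = ES(successor) - EF(current) = 31 - 31 = 0

0


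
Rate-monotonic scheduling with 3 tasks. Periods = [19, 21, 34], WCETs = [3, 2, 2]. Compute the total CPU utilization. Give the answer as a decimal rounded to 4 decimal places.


Compute individual utilizations (exact fractions):
  Task 1: C/T = 3/19 (approx. 0.1579)
  Task 2: C/T = 2/21 (approx. 0.0952)
  Task 3: C/T = 2/34 = 1/17 (approx. 0.0588)
Total utilization U = 3/19 + 2/21 + 1/17 = 2116/6783
Rounded to 4 decimal places: U = 0.3120
RM (Liu & Layland) bound for 3 tasks = 0.779763; compare with U = 2116/6783 (approx. 0.311956)
U <= bound, so schedulable by RM sufficient condition.

0.3120


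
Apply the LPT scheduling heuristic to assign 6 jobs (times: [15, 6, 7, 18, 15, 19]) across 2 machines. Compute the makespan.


Sort jobs in decreasing order (LPT): [19, 18, 15, 15, 7, 6]
Assign each job to the least loaded machine:
  Machine 1: jobs [19, 15, 6], load = 40
  Machine 2: jobs [18, 15, 7], load = 40
Makespan = max load = 40

40


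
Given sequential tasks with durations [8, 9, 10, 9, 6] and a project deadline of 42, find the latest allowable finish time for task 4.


LF(activity 4) = deadline - sum of successor durations
Successors: activities 5 through 5 with durations [6]
Sum of successor durations = 6
LF = 42 - 6 = 36

36


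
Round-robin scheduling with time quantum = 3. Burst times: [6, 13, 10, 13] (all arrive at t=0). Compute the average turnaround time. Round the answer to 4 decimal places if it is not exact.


Time quantum = 3
Execution trace:
  J1 runs 3 units, time = 3
  J2 runs 3 units, time = 6
  J3 runs 3 units, time = 9
  J4 runs 3 units, time = 12
  J1 runs 3 units, time = 15
  J2 runs 3 units, time = 18
  J3 runs 3 units, time = 21
  J4 runs 3 units, time = 24
  J2 runs 3 units, time = 27
  J3 runs 3 units, time = 30
  J4 runs 3 units, time = 33
  J2 runs 3 units, time = 36
  J3 runs 1 units, time = 37
  J4 runs 3 units, time = 40
  J2 runs 1 units, time = 41
  J4 runs 1 units, time = 42
Finish times: [15, 41, 37, 42]
Average turnaround = 135/4 = 33.75

33.75


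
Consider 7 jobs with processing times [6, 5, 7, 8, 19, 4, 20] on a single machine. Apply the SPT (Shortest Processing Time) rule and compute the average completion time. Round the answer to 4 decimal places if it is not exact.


Sort jobs by processing time (SPT order): [4, 5, 6, 7, 8, 19, 20]
Compute completion times sequentially:
  Job 1: processing = 4, completes at 4
  Job 2: processing = 5, completes at 9
  Job 3: processing = 6, completes at 15
  Job 4: processing = 7, completes at 22
  Job 5: processing = 8, completes at 30
  Job 6: processing = 19, completes at 49
  Job 7: processing = 20, completes at 69
Sum of completion times = 198
Average completion time = 198/7 = 28.2857

28.2857


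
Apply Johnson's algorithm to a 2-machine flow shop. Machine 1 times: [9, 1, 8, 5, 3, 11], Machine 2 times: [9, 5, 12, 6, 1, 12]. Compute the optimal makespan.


Apply Johnson's rule:
  Group 1 (a <= b): [(2, 1, 5), (4, 5, 6), (3, 8, 12), (1, 9, 9), (6, 11, 12)]
  Group 2 (a > b): [(5, 3, 1)]
Optimal job order: [2, 4, 3, 1, 6, 5]
Schedule:
  Job 2: M1 done at 1, M2 done at 6
  Job 4: M1 done at 6, M2 done at 12
  Job 3: M1 done at 14, M2 done at 26
  Job 1: M1 done at 23, M2 done at 35
  Job 6: M1 done at 34, M2 done at 47
  Job 5: M1 done at 37, M2 done at 48
Makespan = 48

48


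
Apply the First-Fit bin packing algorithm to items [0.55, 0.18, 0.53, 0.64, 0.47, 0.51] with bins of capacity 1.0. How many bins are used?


Place items sequentially using First-Fit:
  Item 0.55 -> new Bin 1
  Item 0.18 -> Bin 1 (now 0.73)
  Item 0.53 -> new Bin 2
  Item 0.64 -> new Bin 3
  Item 0.47 -> Bin 2 (now 1.0)
  Item 0.51 -> new Bin 4
Total bins used = 4

4


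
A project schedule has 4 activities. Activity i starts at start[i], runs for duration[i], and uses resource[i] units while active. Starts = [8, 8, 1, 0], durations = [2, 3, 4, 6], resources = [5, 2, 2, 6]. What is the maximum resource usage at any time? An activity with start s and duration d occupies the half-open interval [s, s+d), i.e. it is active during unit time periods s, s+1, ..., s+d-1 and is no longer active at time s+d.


Each activity i is active on [start_i, start_i + duration_i).
Compute total resource usage per time slot:
  t=0: active resources = [6], total = 6
  t=1: active resources = [2, 6], total = 8
  t=2: active resources = [2, 6], total = 8
  t=3: active resources = [2, 6], total = 8
  t=4: active resources = [2, 6], total = 8
  t=5: active resources = [6], total = 6
  t=6: active resources = [], total = 0
  t=7: active resources = [], total = 0
  t=8: active resources = [5, 2], total = 7
  t=9: active resources = [5, 2], total = 7
  t=10: active resources = [2], total = 2
Peak resource demand = 8

8


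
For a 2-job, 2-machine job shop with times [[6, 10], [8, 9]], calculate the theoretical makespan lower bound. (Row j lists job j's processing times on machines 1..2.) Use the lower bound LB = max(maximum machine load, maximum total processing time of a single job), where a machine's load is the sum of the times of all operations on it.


Machine loads:
  Machine 1: 6 + 8 = 14
  Machine 2: 10 + 9 = 19
Max machine load = 19
Job totals:
  Job 1: 16
  Job 2: 17
Max job total = 17
Lower bound = max(19, 17) = 19

19


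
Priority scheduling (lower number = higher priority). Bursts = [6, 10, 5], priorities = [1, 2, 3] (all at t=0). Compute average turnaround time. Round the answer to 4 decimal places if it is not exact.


Sort by priority (ascending = highest first):
Order: [(1, 6), (2, 10), (3, 5)]
Completion times:
  Priority 1, burst=6, C=6
  Priority 2, burst=10, C=16
  Priority 3, burst=5, C=21
Average turnaround = 43/3 = 14.3333

14.3333


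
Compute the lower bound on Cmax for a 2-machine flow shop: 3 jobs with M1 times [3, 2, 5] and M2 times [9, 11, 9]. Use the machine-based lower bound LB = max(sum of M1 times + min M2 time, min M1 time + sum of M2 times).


LB1 = sum(M1 times) + min(M2 times) = 10 + 9 = 19
LB2 = min(M1 times) + sum(M2 times) = 2 + 29 = 31
Lower bound = max(LB1, LB2) = max(19, 31) = 31

31


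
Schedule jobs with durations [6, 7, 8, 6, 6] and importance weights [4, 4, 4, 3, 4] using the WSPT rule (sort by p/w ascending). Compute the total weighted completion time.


Compute p/w ratios and sort ascending (WSPT): [(6, 4), (6, 4), (7, 4), (8, 4), (6, 3)]
Compute weighted completion times:
  Job (p=6,w=4): C=6, w*C=4*6=24
  Job (p=6,w=4): C=12, w*C=4*12=48
  Job (p=7,w=4): C=19, w*C=4*19=76
  Job (p=8,w=4): C=27, w*C=4*27=108
  Job (p=6,w=3): C=33, w*C=3*33=99
Total weighted completion time = 355

355


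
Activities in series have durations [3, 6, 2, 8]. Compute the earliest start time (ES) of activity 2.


Activity 2 starts after activities 1 through 1 complete.
Predecessor durations: [3]
ES = 3 = 3

3


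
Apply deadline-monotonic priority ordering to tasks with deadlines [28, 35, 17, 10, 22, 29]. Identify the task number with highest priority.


Sort tasks by relative deadline (ascending):
  Task 4: deadline = 10
  Task 3: deadline = 17
  Task 5: deadline = 22
  Task 1: deadline = 28
  Task 6: deadline = 29
  Task 2: deadline = 35
Priority order (highest first): [4, 3, 5, 1, 6, 2]
Highest priority task = 4

4


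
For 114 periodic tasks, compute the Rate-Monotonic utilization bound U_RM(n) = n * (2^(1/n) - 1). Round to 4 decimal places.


Compute 2^(1/114) = 1.0060987606
Subtract 1: 1.0060987606 - 1 = 0.0060987606
Multiply by n: 114 * 0.0060987606 = 0.6952587084
Round to 4 dp: 0.6953

0.6953
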